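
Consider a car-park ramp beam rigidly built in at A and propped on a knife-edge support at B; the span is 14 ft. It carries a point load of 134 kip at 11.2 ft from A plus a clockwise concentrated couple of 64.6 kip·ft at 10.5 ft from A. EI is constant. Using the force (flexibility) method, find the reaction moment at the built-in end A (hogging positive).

M_A = 153.9 kip·ft

Release the roller at B. Primary structure: cantilever fixed at A.
Primary-structure tip deflection at B by superposition:
  point load 134 at a = 11.2: Pa²(3L − a)/(6EI) = 86286/EI
  clockwise couple 64.6 at a = 10.5: M₀a(2L − a)/(2EI) = 5935/EI
  δ_0 = 92221/EI
Tip deflection under a unit load at B: L³/(3EI) = 914.7/EI.
The prop prevents deflection at B: R_B = δ_0/δ_{BB} = 92221/914.7 = 100.8 kip.
Moment equilibrium about A: M_A = Σ(load moments about A) − R_B·L = 1565 − 100.8×14 = 153.9 kip·ft.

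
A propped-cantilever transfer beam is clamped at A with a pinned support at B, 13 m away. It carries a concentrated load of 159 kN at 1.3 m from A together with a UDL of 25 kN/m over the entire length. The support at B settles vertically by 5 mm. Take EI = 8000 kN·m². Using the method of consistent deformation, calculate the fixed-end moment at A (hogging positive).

Take the reaction at B as the redundant and release it; the primary structure is a cantilever fixed at A.
Downward deflection at the released point B due to the loads:
  point load 159 at a = 1.3: Pa²(3L − a)/(6EI) = 1688/EI
  UDL 25: wL⁴/(8EI) = 89253/EI
  δ_0 = 90942/EI
Tip deflection under a unit load at B: L³/(3EI) = 732.3/EI.
With EI = 8000 kN·m²: δ_0 = 11.368 m and δ_{BB} = 0.091542 m/kN.
Compatibility — the beam at B must follow the support down by 0.005 m: δ_0 − R_B·δ_{BB} = 0.005, so R_B = (11.368 − 0.005)/0.091542 = 124.1 kN.
Moment equilibrium about A: M_A = Σ(load moments about A) − R_B·L = 2319 − 124.1×13 = 705.6 kN·m.

M_A = 705.6 kN·m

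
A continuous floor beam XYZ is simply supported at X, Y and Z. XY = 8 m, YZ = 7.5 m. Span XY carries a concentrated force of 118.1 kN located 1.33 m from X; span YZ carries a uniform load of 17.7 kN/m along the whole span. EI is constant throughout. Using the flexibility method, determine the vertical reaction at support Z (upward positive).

Release continuity at Y by inserting a hinge; the redundant is the internal moment M_Y. The primary structure is two simply-supported spans XY and YZ.
End slopes at the hinge Y, treating each span as simply supported:
  span XY: point load 118.1 at a = 1.33: Pab(L + a)/(6LEI) = 203.6/EI
  span YZ: UDL 17.7: wL³/(24EI) = 311.1/EI
  relative rotation θ_0 = (203.6 + 311.1)/EI = 514.8/EI
A unit hogging moment at Y produces rotation L₁/(3EI) + L₂/(3EI) = 5.167/EI.
Compatibility: M_Y·(L₁+L₂)/(3EI) = θ_0, giving M_Y = 99.63 kN·m (hogging).
Span YZ, ΣM about Z: R_Y^{YZ}·7.5 = 497.8 + 99.63, so R_Y^{YZ} = 79.66 kN and R_Z = 132.8 − 79.66 = 53.09 kN.

R_Z = 53.09 kN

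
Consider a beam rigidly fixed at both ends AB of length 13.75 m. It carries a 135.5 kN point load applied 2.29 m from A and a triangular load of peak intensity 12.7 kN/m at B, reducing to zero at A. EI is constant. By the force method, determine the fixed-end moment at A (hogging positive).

Take the two fixed-end moments M_A, M_B as redundants; the released structure is the simple span AB.
Simple-span end rotations at A and B under the given loads:
  at A: point load 135.5 at a = 2.29: Pab(L + b)/(6LEI) = 1087/EI
  at B: point load 135.5 at a = 2.29: Pab(L + a)/(6LEI) = 691.4/EI
  at A: triangular load, peak 12.7: 7w₀L³/(360EI) = 642/EI
  at B: triangular load, peak 12.7: w₀L³/(45EI) = 733.7/EI
  θ_A0 = 1729/EI,  θ_B0 = 1425/EI
Flexibility coefficients: a unit moment at one end gives L/(3EI) there and L/(6EI) at the far end, so f₁₁ = f₂₂ = 4.583/EI and f₁₂ = f₂₁ = 2.292/EI.
Compatibility — zero rotation at each built-in end:
  4.583 M_A + 2.292 M_B = 1729
  2.292 M_A + 4.583 M_B = 1425
Solving the pair gives M_A = 295.6 kN·m and M_B = 163.1 kN·m (hogging).

M_A = 295.6 kN·m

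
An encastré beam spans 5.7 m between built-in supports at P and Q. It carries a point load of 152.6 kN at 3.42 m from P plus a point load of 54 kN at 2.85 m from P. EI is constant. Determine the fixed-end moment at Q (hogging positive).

M_Q = 163.7 kN·m

Release both end moments; the primary structure is a simply-supported span PQ with redundants M_P and M_Q.
On the primary (simply-supported) span, the end slopes from the loading are:
  at P: point load 152.6 at a = 3.42: Pab(L + b)/(6LEI) = 277.6/EI
  at Q: point load 152.6 at a = 3.42: Pab(L + a)/(6LEI) = 317.3/EI
  at P: point load 54 at a = 2.85: Pab(L + b)/(6LEI) = 109.7/EI
  at Q: point load 54 at a = 2.85: Pab(L + a)/(6LEI) = 109.7/EI
  θ_P0 = 387.3/EI,  θ_Q0 = 427/EI
Flexibility coefficients: a unit moment at one end gives L/(3EI) there and L/(6EI) at the far end, so f₁₁ = f₂₂ = 1.9/EI and f₁₂ = f₂₁ = 0.95/EI.
Compatibility — zero rotation at each built-in end:
  1.9 M_P + 0.95 M_Q = 387.3
  0.95 M_P + 1.9 M_Q = 427
Solving the pair gives M_P = 122 kN·m and M_Q = 163.7 kN·m (hogging).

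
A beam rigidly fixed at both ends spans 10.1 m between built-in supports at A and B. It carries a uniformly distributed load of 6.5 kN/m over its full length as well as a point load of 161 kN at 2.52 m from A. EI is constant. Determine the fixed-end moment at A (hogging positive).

M_A = 283.8 kN·m

Release both end moments; the primary structure is a simply-supported span AB with redundants M_A and M_B.
Simple-span end rotations at A and B under the given loads:
  at A: UDL 6.5: wL³/(24EI) = 279/EI
  at B: UDL 6.5: wL³/(24EI) = 279/EI
  at A: point load 161 at a = 2.52: Pab(L + b)/(6LEI) = 897.2/EI
  at B: point load 161 at a = 2.52: Pab(L + a)/(6LEI) = 640.4/EI
  θ_A0 = 1176/EI,  θ_B0 = 919.5/EI
Flexibility coefficients: a unit moment at one end gives L/(3EI) there and L/(6EI) at the far end, so f₁₁ = f₂₂ = 3.367/EI and f₁₂ = f₂₁ = 1.683/EI.
Compatibility — zero rotation at each built-in end:
  3.367 M_A + 1.683 M_B = 1176
  1.683 M_A + 3.367 M_B = 919.5
Solving the pair gives M_A = 283.8 kN·m and M_B = 131.2 kN·m (hogging).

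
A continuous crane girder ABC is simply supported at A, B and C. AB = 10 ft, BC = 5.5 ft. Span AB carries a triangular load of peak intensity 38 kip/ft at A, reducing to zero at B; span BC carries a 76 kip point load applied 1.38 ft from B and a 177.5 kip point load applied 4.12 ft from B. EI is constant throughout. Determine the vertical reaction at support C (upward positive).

R_C = 114.2 kip

Take M_B as the redundant. Released structure: two simple spans AB and BC with a hinge at B.
End slopes at the hinge B, treating each span as simply supported:
  span AB: triangular load, peak 38: 7w₀L³/(360EI) = 738.9/EI
  span BC: point load 76 at a = 1.38: Pab(L + b)/(6LEI) = 126/EI
  span BC: point load 177.5 at a = 4.12: Pab(L + b)/(6LEI) = 210.4/EI
  relative rotation θ_0 = (738.9 + 336.4)/EI = 1075/EI
A unit hogging moment at B produces rotation L₁/(3EI) + L₂/(3EI) = 5.167/EI.
Compatibility: M_B·(L₁+L₂)/(3EI) = θ_0, giving M_B = 208.1 kip·ft (hogging).
Span BC, ΣM about C: R_B^{BC}·5.5 = 558.1 + 208.1, so R_B^{BC} = 139.3 kip and R_C = 253.5 − 139.3 = 114.2 kip.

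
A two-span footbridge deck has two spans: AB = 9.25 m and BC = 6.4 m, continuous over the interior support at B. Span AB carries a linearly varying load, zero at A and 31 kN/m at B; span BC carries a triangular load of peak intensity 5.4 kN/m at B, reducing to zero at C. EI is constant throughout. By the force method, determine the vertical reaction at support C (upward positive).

R_C = -11.51 kN

Take M_B as the redundant. Released structure: two simple spans AB and BC with a hinge at B.
Discontinuity in slope at B on the released structure — sum the simple-span end rotations:
  span AB: triangular load, peak 31: w₀L³/(45EI) = 545.2/EI
  span BC: triangular load, peak 5.4: w₀L³/(45EI) = 31.46/EI
  relative rotation θ_0 = (545.2 + 31.46)/EI = 576.7/EI
A unit hogging moment at B produces rotation L₁/(3EI) + L₂/(3EI) = 5.217/EI.
Compatibility: M_B·(L₁+L₂)/(3EI) = θ_0, giving M_B = 110.5 kN·m (hogging).
Span BC, ΣM about C: R_B^{BC}·6.4 = 73.73 + 110.5, so R_B^{BC} = 28.79 kN and R_C = 17.28 − 28.79 = -11.51 kN.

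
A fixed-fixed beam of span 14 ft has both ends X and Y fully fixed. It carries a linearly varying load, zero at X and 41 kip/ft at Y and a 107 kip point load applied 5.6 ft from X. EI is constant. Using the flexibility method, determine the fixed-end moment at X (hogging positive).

Take the two fixed-end moments M_X, M_Y as redundants; the released structure is the simple span XY.
End rotations of the released simple span under the applied load (×1/EI):
  at X: triangular load, peak 41: 7w₀L³/(360EI) = 2188/EI
  at Y: triangular load, peak 41: w₀L³/(45EI) = 2500/EI
  at X: point load 107 at a = 5.6: Pab(L + b)/(6LEI) = 1342/EI
  at Y: point load 107 at a = 5.6: Pab(L + a)/(6LEI) = 1174/EI
  θ_X0 = 3530/EI,  θ_Y0 = 3675/EI
Flexibility coefficients: a unit moment at one end gives L/(3EI) there and L/(6EI) at the far end, so f₁₁ = f₂₂ = 4.667/EI and f₁₂ = f₂₁ = 2.333/EI.
Compatibility — zero rotation at each built-in end:
  4.667 M_X + 2.333 M_Y = 3530
  2.333 M_X + 4.667 M_Y = 3675
Solving the pair gives M_X = 483.6 kip·ft and M_Y = 545.6 kip·ft (hogging).

M_X = 483.6 kip·ft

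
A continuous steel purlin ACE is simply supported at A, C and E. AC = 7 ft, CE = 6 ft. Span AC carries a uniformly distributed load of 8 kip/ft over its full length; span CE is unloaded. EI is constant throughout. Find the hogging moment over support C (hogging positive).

M_C = 26.38 kip·ft

Take M_C as the redundant. Released structure: two simple spans AC and CE with a hinge at C.
Rotations at C on the released spans (each span's end-slope, ×1/EI):
  span AC: UDL 8: wL³/(24EI) = 114.3/EI
  relative rotation θ_0 = (114.3 + 0)/EI = 114.3/EI
A unit hogging moment at C produces rotation L₁/(3EI) + L₂/(3EI) = 4.333/EI.
Slope continuity at C: θ_0 = M_C·4.333/EI, so M_C = 114.3/4.333 = 26.38 kip·ft (hogging).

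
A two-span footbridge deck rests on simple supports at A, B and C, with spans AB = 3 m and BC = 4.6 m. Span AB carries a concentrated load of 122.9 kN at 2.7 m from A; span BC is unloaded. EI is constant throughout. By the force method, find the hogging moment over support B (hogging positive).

M_B = 12.44 kN·m

Take M_B as the redundant. Released structure: two simple spans AB and BC with a hinge at B.
End slopes at the hinge B, treating each span as simply supported:
  span AB: point load 122.9 at a = 2.7: Pab(L + a)/(6LEI) = 31.52/EI
  relative rotation θ_0 = (31.52 + 0)/EI = 31.52/EI
A unit hogging moment at B produces rotation L₁/(3EI) + L₂/(3EI) = 2.533/EI.
Slope continuity at B: θ_0 = M_B·2.533/EI, so M_B = 31.52/2.533 = 12.44 kN·m (hogging).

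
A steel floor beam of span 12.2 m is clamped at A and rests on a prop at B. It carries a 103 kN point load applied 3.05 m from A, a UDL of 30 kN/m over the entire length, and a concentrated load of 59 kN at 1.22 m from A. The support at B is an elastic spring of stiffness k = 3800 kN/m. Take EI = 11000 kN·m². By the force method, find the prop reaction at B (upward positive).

R_B = 146.3 kN

Release the roller at B. Primary structure: cantilever fixed at A.
Downward deflection at the released point B due to the loads:
  point load 103 at a = 3.05: Pa²(3L − a)/(6EI) = 5358/EI
  UDL 30: wL⁴/(8EI) = 83075/EI
  point load 59 at a = 1.22: Pa²(3L − a)/(6EI) = 517.8/EI
  δ_0 = 88951/EI
Tip deflection under a unit load at B: L³/(3EI) = 605.3/EI.
With EI = 11000 kN·m²: δ_0 = 8.0864 m and δ_{BB} = 0.055026 m/kN.
Compatibility — the spring shortens by R_B/k under the reaction it provides: δ_0 − R_B·δ_{BB} = R_B/k. With 1/k = 0.000263 m/kN, R_B = δ_0 / (δ_{BB} + 1/k) = 8.0864 / (0.055026 + 0.000263) = 146.3 kN.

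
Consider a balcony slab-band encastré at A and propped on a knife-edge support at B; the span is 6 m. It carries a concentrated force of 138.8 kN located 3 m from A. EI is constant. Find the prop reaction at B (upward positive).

R_B = 43.38 kN

Remove the prop at B; the released (primary) structure is a cantilever built in at A.
Downward deflection at the released point B due to the loads:
  point load 138.8 at a = 3: Pa²(3L − a)/(6EI) = 3123/EI
Tip deflection under a unit load at B: L³/(3EI) = 72/EI.
Compatibility at B: δ_0 − R_B·δ_{BB} = 0, so R_B = 3123/72 = 43.38 kN.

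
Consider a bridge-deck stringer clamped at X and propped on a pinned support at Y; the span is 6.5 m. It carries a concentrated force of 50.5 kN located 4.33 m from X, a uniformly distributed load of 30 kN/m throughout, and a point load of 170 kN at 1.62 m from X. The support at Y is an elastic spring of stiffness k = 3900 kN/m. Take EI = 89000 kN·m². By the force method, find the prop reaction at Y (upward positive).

R_Y = 91.09 kN

Remove the prop at Y; the released (primary) structure is a cantilever built in at X.
Deflection at Y on the released cantilever, summing each load's contribution:
  point load 50.5 at a = 4.33: Pa²(3L − a)/(6EI) = 2394/EI
  UDL 30: wL⁴/(8EI) = 6694/EI
  point load 170 at a = 1.62: Pa²(3L − a)/(6EI) = 1330/EI
  δ_0 = 10417/EI
Tip deflection under a unit load at Y: L³/(3EI) = 91.54/EI.
With EI = 89000 kN·m²: δ_0 = 0.11705 m and δ_{YY} = 0.001029 m/kN.
Compatibility — the spring shortens by R_Y/k under the reaction it provides: δ_0 − R_Y·δ_{YY} = R_Y/k. With 1/k = 0.000256 m/kN, R_Y = δ_0 / (δ_{YY} + 1/k) = 0.11705 / (0.001029 + 0.000256) = 91.09 kN.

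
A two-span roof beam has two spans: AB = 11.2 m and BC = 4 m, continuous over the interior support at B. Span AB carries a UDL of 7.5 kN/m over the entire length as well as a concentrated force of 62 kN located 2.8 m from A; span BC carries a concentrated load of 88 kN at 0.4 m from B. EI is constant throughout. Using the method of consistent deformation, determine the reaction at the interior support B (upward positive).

R_B = 189.1 kN

Release continuity at B by inserting a hinge; the redundant is the internal moment M_B. The primary structure is two simply-supported spans AB and BC.
End slopes at the hinge B, treating each span as simply supported:
  span AB: UDL 7.5: wL³/(24EI) = 439/EI
  span AB: point load 62 at a = 2.8: Pab(L + a)/(6LEI) = 303.8/EI
  span BC: point load 88 at a = 0.4: Pab(L + b)/(6LEI) = 40.13/EI
  relative rotation θ_0 = (742.8 + 40.13)/EI = 783/EI
A unit hogging moment at B produces rotation L₁/(3EI) + L₂/(3EI) = 5.067/EI.
Compatibility: M_B·(L₁+L₂)/(3EI) = θ_0, giving M_B = 154.5 kN·m (hogging).
Span AB, ΣM about A with M_B applied at B: R_B^{AB}·11.2 = 644 + 154.5, so R_B^{AB} = 71.3 kN and R_A = 146 − 71.3 = 74.7 kN.
Span BC, ΣM about C: R_B^{BC}·4 = 316.8 + 154.5, so R_B^{BC} = 117.8 kN and R_C = 88 − 117.8 = -29.83 kN.
R_B = 71.3 + 117.8 = 189.1 kN.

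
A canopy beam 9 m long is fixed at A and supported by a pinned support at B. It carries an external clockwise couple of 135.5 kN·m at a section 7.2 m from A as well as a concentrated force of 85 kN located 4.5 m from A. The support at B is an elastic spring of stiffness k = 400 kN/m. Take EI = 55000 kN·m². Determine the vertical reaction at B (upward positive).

R_B = 30.81 kN

Take the reaction at B as the redundant and release it; the primary structure is a cantilever fixed at A.
Free-end deflection of the primary structure under the applied loading (downward +):
  clockwise couple 135.5 at a = 7.2: M₀a(2L − a)/(2EI) = 5268/EI
  point load 85 at a = 4.5: Pa²(3L − a)/(6EI) = 6455/EI
  δ_0 = 11723/EI
Flexibility coefficient — unit upward force at B: δ_{BB} = L³/(3EI) = 243/EI.
With EI = 55000 kN·m²: δ_0 = 0.21314 m and δ_{BB} = 0.004418 m/kN.
Compatibility — the spring shortens by R_B/k under the reaction it provides: δ_0 − R_B·δ_{BB} = R_B/k. With 1/k = 0.0025 m/kN, R_B = δ_0 / (δ_{BB} + 1/k) = 0.21314 / (0.004418 + 0.0025) = 30.81 kN.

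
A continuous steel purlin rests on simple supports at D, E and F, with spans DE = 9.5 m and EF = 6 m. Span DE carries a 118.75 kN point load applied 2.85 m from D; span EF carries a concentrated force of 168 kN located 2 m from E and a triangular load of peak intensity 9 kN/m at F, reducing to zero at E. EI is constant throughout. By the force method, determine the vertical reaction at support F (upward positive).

Release continuity at E by inserting a hinge; the redundant is the internal moment M_E. The primary structure is two simply-supported spans DE and EF.
Rotations at E on the released spans (each span's end-slope, ×1/EI):
  span DE: point load 118.75 at a = 2.85: Pab(L + a)/(6LEI) = 487.6/EI
  span EF: point load 168 at a = 2: Pab(L + b)/(6LEI) = 373.3/EI
  span EF: triangular load, peak 9: 7w₀L³/(360EI) = 37.8/EI
  relative rotation θ_0 = (487.6 + 411.1)/EI = 898.8/EI
A unit hogging moment at E produces rotation L₁/(3EI) + L₂/(3EI) = 5.167/EI.
Slope continuity at E: θ_0 = M_E·5.167/EI, so M_E = 898.8/5.167 = 174 kN·m (hogging).
Span EF, ΣM about F: R_E^{EF}·6 = 726 + 174, so R_E^{EF} = 150 kN and R_F = 195 − 150 = 45.01 kN.

R_F = 45.01 kN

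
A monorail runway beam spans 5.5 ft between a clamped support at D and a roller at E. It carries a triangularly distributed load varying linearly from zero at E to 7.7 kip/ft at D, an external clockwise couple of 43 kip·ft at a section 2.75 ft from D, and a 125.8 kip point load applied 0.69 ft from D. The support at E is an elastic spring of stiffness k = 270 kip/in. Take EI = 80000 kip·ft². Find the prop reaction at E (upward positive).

R_E = 10.99 kip

Choose R_E as the redundant. The primary structure is the cantilever fixed at D.
Primary-structure tip deflection at E by superposition:
  triangular load, peak 7.7 at the fixed end: w₀L⁴/(30EI) = 234.9/EI
  clockwise couple 43 at a = 2.75: M₀a(2L − a)/(2EI) = 487.8/EI
  point load 125.8 at a = 0.69: Pa²(3L − a)/(6EI) = 157.8/EI
  δ_0 = 880.5/EI
Flexibility coefficient — unit upward force at E: δ_{EE} = L³/(3EI) = 55.46/EI.
With EI = 80000 kip·ft²: δ_0 = 0.011006 ft and δ_{EE} = 0.000693 ft/kip.
Compatibility — the spring shortens by R_E/k under the reaction it provides: δ_0 − R_E·δ_{EE} = R_E/k. With 1/k = 1/(270×12) ft/kip = 0.000309 ft/kip, R_E = δ_0 / (δ_{EE} + 1/k) = 0.011006 / (0.000693 + 0.000309) = 10.99 kip.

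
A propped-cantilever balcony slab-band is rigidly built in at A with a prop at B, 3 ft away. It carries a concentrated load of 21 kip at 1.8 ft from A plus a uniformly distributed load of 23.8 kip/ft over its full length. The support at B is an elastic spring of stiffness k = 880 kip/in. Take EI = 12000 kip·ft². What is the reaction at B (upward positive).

R_B = 31.83 kip

Release the roller at B. Primary structure: cantilever fixed at A.
Deflection at B on the released cantilever, summing each load's contribution:
  point load 21 at a = 1.8: Pa²(3L − a)/(6EI) = 81.65/EI
  UDL 23.8: wL⁴/(8EI) = 241/EI
  δ_0 = 322.6/EI
Tip deflection under a unit load at B: L³/(3EI) = 9/EI.
With EI = 12000 kip·ft²: δ_0 = 0.026885 ft and δ_{BB} = 0.00075 ft/kip.
Compatibility — the spring shortens by R_B/k under the reaction it provides: δ_0 − R_B·δ_{BB} = R_B/k. With 1/k = 1/(880×12) ft/kip = 0.000095 ft/kip, R_B = δ_0 / (δ_{BB} + 1/k) = 0.026885 / (0.00075 + 0.000095) = 31.83 kip.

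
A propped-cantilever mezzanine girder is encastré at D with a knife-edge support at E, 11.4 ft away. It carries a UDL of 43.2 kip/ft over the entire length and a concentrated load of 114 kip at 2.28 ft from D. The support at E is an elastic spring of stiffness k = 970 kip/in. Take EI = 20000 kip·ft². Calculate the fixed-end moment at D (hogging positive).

Take the reaction at E as the redundant and release it; the primary structure is a cantilever fixed at D.
Free-end deflection of the primary structure under the applied loading (downward +):
  UDL 43.2: wL⁴/(8EI) = 91204/EI
  point load 114 at a = 2.28: Pa²(3L − a)/(6EI) = 3153/EI
  δ_0 = 94357/EI
Tip deflection under a unit load at E: L³/(3EI) = 493.8/EI.
With EI = 20000 kip·ft²: δ_0 = 4.7178 ft and δ_{EE} = 0.024692 ft/kip.
Compatibility — the spring shortens by R_E/k under the reaction it provides: δ_0 − R_E·δ_{EE} = R_E/k. With 1/k = 1/(970×12) ft/kip = 0.000086 ft/kip, R_E = δ_0 / (δ_{EE} + 1/k) = 4.7178 / (0.024692 + 0.000086) = 190.4 kip.
Moment equilibrium about D: M_D = Σ(load moments about D) − R_E·L = 3067 − 190.4×11.4 = 896.5 kip·ft.

M_D = 896.5 kip·ft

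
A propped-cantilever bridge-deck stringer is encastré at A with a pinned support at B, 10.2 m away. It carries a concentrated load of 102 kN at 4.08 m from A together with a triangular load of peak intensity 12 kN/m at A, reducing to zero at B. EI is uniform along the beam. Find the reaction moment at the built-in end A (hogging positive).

Choose R_B as the redundant. The primary structure is the cantilever fixed at A.
Downward deflection at the released point B due to the loads:
  point load 102 at a = 4.08: Pa²(3L − a)/(6EI) = 7505/EI
  triangular load, peak 12 at the fixed end: w₀L⁴/(30EI) = 4330/EI
  δ_0 = 11835/EI
Flexibility coefficient — unit upward force at B: δ_{BB} = L³/(3EI) = 353.7/EI.
The prop prevents deflection at B: R_B = δ_0/δ_{BB} = 11835/353.7 = 33.46 kN.
Moment equilibrium about A: M_A = Σ(load moments about A) − R_B·L = 624.2 − 33.46×10.2 = 283 kN·m.

M_A = 283 kN·m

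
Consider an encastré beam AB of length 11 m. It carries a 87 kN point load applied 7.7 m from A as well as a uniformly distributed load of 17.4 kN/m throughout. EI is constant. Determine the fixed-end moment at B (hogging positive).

Take the two fixed-end moments M_A, M_B as redundants; the released structure is the simple span AB.
Simple-span end rotations at A and B under the given loads:
  at A: point load 87 at a = 7.7: Pab(L + b)/(6LEI) = 479/EI
  at B: point load 87 at a = 7.7: Pab(L + a)/(6LEI) = 626.4/EI
  at A: UDL 17.4: wL³/(24EI) = 965/EI
  at B: UDL 17.4: wL³/(24EI) = 965/EI
  θ_A0 = 1444/EI,  θ_B0 = 1591/EI
Flexibility coefficients: a unit moment at one end gives L/(3EI) there and L/(6EI) at the far end, so f₁₁ = f₂₂ = 3.667/EI and f₁₂ = f₂₁ = 1.833/EI.
Compatibility — zero rotation at each built-in end:
  3.667 M_A + 1.833 M_B = 1444
  1.833 M_A + 3.667 M_B = 1591
Solving the pair gives M_A = 235.7 kN·m and M_B = 316.1 kN·m (hogging).

M_B = 316.1 kN·m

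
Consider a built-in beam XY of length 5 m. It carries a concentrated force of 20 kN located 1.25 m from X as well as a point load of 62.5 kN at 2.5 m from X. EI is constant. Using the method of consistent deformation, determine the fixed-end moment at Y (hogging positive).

M_Y = 43.75 kN·m

Take the two fixed-end moments M_X, M_Y as redundants; the released structure is the simple span XY.
End rotations of the released simple span under the applied load (×1/EI):
  at X: point load 20 at a = 1.25: Pab(L + b)/(6LEI) = 27.34/EI
  at Y: point load 20 at a = 1.25: Pab(L + a)/(6LEI) = 19.53/EI
  at X: point load 62.5 at a = 2.5: Pab(L + b)/(6LEI) = 97.66/EI
  at Y: point load 62.5 at a = 2.5: Pab(L + a)/(6LEI) = 97.66/EI
  θ_X0 = 125/EI,  θ_Y0 = 117.2/EI
Flexibility coefficients: a unit moment at one end gives L/(3EI) there and L/(6EI) at the far end, so f₁₁ = f₂₂ = 1.667/EI and f₁₂ = f₂₁ = 0.8333/EI.
Compatibility — zero rotation at each built-in end:
  1.667 M_X + 0.8333 M_Y = 125
  0.8333 M_X + 1.667 M_Y = 117.2
Solving the pair gives M_X = 53.12 kN·m and M_Y = 43.75 kN·m (hogging).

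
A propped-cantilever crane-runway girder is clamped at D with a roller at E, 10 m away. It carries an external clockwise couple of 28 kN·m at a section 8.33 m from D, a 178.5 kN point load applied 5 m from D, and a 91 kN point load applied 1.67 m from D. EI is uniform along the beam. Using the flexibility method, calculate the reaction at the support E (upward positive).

Release the roller at E. Primary structure: cantilever fixed at D.
Downward deflection at the released point E due to the loads:
  clockwise couple 28 at a = 8.33: M₀a(2L − a)/(2EI) = 1361/EI
  point load 178.5 at a = 5: Pa²(3L − a)/(6EI) = 18594/EI
  point load 91 at a = 1.67: Pa²(3L − a)/(6EI) = 1198/EI
  δ_0 = 21153/EI
Tip deflection under a unit load at E: L³/(3EI) = 333.3/EI.
The prop prevents deflection at E: R_E = δ_0/δ_{EE} = 21153/333.3 = 63.46 kN.

R_E = 63.46 kN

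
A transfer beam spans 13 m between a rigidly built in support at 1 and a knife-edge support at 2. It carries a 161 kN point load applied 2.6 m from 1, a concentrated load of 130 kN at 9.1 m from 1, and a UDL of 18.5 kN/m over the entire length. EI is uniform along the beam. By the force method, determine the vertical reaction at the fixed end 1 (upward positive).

Choose R_2 as the redundant. The primary structure is the cantilever fixed at 1.
Primary-structure tip deflection at 2 by superposition:
  point load 161 at a = 2.6: Pa²(3L − a)/(6EI) = 6603/EI
  point load 130 at a = 9.1: Pa²(3L − a)/(6EI) = 53647/EI
  UDL 18.5: wL⁴/(8EI) = 66047/EI
  δ_0 = 126297/EI
Tip deflection under a unit load at 2: L³/(3EI) = 732.3/EI.
The prop prevents deflection at 2: R_2 = δ_0/δ_{22} = 126297/732.3 = 172.5 kN.
Vertical equilibrium: R_1 = ΣP − R_2 = 531.5 − 172.5 = 359 kN.

R_1 = 359 kN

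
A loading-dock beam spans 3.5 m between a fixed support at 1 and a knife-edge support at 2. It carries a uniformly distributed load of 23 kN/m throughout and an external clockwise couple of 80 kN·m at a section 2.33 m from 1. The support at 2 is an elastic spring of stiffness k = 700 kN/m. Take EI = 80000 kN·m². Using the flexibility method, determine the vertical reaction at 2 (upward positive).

R_2 = 6.74 kN

Choose R_2 as the redundant. The primary structure is the cantilever fixed at 1.
Primary-structure tip deflection at 2 by superposition:
  UDL 23: wL⁴/(8EI) = 431.4/EI
  clockwise couple 80 at a = 2.33: M₀a(2L − a)/(2EI) = 435.2/EI
  δ_0 = 866.7/EI
Tip deflection under a unit load at 2: L³/(3EI) = 14.29/EI.
With EI = 80000 kN·m²: δ_0 = 0.010833 m and δ_{22} = 0.000179 m/kN.
Compatibility — the spring shortens by R_2/k under the reaction it provides: δ_0 − R_2·δ_{22} = R_2/k. With 1/k = 0.001429 m/kN, R_2 = δ_0 / (δ_{22} + 1/k) = 0.010833 / (0.000179 + 0.001429) = 6.74 kN.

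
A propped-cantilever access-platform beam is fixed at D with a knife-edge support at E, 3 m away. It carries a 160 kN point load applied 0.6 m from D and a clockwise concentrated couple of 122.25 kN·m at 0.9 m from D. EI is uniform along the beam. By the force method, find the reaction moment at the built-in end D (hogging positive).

Take the reaction at E as the redundant and release it; the primary structure is a cantilever fixed at D.
Free-end deflection of the primary structure under the applied loading (downward +):
  point load 160 at a = 0.6: Pa²(3L − a)/(6EI) = 80.64/EI
  clockwise couple 122.25 at a = 0.9: M₀a(2L − a)/(2EI) = 280.6/EI
  δ_0 = 361.2/EI
Flexibility coefficient — unit upward force at E: δ_{EE} = L³/(3EI) = 9/EI.
The prop prevents deflection at E: R_E = δ_0/δ_{EE} = 361.2/9 = 40.13 kN.
Moment equilibrium about D: M_D = Σ(load moments about D) − R_E·L = 218.2 − 40.13×3 = 97.85 kN·m.

M_D = 97.85 kN·m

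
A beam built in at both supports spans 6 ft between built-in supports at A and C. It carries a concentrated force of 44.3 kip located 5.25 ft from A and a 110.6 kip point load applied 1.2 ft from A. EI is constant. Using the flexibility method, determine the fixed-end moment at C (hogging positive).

Release both end moments; the primary structure is a simply-supported span AC with redundants M_A and M_C.
End rotations of the released simple span under the applied load (×1/EI):
  at A: point load 44.3 at a = 5.25: Pab(L + b)/(6LEI) = 32.71/EI
  at C: point load 44.3 at a = 5.25: Pab(L + a)/(6LEI) = 54.51/EI
  at A: point load 110.6 at a = 1.2: Pab(L + b)/(6LEI) = 191.1/EI
  at C: point load 110.6 at a = 1.2: Pab(L + a)/(6LEI) = 127.4/EI
  θ_A0 = 223.8/EI,  θ_C0 = 181.9/EI
Flexibility coefficients: a unit moment at one end gives L/(3EI) there and L/(6EI) at the far end, so f₁₁ = f₂₂ = 2/EI and f₁₂ = f₂₁ = 1/EI.
Compatibility — zero rotation at each built-in end:
  2 M_A + 1 M_C = 223.8
  1 M_A + 2 M_C = 181.9
Solving the pair gives M_A = 88.57 kip·ft and M_C = 46.67 kip·ft (hogging).

M_C = 46.67 kip·ft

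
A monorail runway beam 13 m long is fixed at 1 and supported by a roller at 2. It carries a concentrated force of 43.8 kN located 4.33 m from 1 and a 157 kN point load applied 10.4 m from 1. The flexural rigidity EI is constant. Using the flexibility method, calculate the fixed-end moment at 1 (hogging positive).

Remove the prop at 2; the released (primary) structure is a cantilever built in at 1.
Primary-structure tip deflection at 2 by superposition:
  point load 43.8 at a = 4.33: Pa²(3L − a)/(6EI) = 4745/EI
  point load 157 at a = 10.4: Pa²(3L − a)/(6EI) = 80943/EI
  δ_0 = 85689/EI
Flexibility coefficient — unit upward force at 2: δ_{22} = L³/(3EI) = 732.3/EI.
Compatibility at 2: δ_0 − R_2·δ_{22} = 0, so R_2 = 85689/732.3 = 117 kN.
Moment equilibrium about 1: M_1 = Σ(load moments about 1) − R_2·L = 1822 − 117×13 = 301.4 kN·m.

M_1 = 301.4 kN·m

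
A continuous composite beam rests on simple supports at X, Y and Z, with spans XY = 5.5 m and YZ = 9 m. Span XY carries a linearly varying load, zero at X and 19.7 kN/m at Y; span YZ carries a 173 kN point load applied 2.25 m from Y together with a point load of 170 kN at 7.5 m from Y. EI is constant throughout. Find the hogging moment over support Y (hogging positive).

Release continuity at Y by inserting a hinge; the redundant is the internal moment M_Y. The primary structure is two simply-supported spans XY and YZ.
Rotations at Y on the released spans (each span's end-slope, ×1/EI):
  span XY: triangular load, peak 19.7: w₀L³/(45EI) = 72.84/EI
  span YZ: point load 173 at a = 2.25: Pab(L + b)/(6LEI) = 766.3/EI
  span YZ: point load 170 at a = 7.5: Pab(L + b)/(6LEI) = 371.9/EI
  relative rotation θ_0 = (72.84 + 1138)/EI = 1211/EI
A unit hogging moment at Y produces rotation L₁/(3EI) + L₂/(3EI) = 4.833/EI.
Compatibility: M_Y·(L₁+L₂)/(3EI) = θ_0, giving M_Y = 250.6 kN·m (hogging).

M_Y = 250.6 kN·m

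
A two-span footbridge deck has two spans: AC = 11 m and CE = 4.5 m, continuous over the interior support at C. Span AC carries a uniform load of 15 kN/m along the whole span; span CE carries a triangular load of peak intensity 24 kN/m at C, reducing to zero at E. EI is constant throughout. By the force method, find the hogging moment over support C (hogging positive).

M_C = 170.4 kN·m

Insert a hinge at C; M_C is the redundant, and each span becomes simply supported.
End slopes at the hinge C, treating each span as simply supported:
  span AC: UDL 15: wL³/(24EI) = 831.9/EI
  span CE: triangular load, peak 24: w₀L³/(45EI) = 48.6/EI
  relative rotation θ_0 = (831.9 + 48.6)/EI = 880.5/EI
A unit hogging moment at C produces rotation L₁/(3EI) + L₂/(3EI) = 5.167/EI.
Slope continuity at C: θ_0 = M_C·5.167/EI, so M_C = 880.5/5.167 = 170.4 kN·m (hogging).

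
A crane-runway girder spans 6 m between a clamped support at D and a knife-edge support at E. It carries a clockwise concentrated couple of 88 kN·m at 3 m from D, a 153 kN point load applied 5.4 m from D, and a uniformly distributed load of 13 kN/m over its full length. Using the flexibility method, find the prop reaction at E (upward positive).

Choose R_E as the redundant. The primary structure is the cantilever fixed at D.
Downward deflection at the released point E due to the loads:
  clockwise couple 88 at a = 3: M₀a(2L − a)/(2EI) = 1188/EI
  point load 153 at a = 5.4: Pa²(3L − a)/(6EI) = 9369/EI
  UDL 13: wL⁴/(8EI) = 2106/EI
  δ_0 = 12663/EI
Tip deflection under a unit load at E: L³/(3EI) = 72/EI.
Compatibility at E: δ_0 − R_E·δ_{EE} = 0, so R_E = 12663/72 = 175.9 kN.

R_E = 175.9 kN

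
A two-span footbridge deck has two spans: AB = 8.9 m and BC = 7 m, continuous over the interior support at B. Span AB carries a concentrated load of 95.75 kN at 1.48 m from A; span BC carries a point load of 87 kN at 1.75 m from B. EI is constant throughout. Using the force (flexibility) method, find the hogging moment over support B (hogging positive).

Release continuity at B by inserting a hinge; the redundant is the internal moment M_B. The primary structure is two simply-supported spans AB and BC.
End slopes at the hinge B, treating each span as simply supported:
  span AB: point load 95.75 at a = 1.48: Pab(L + a)/(6LEI) = 204.4/EI
  span BC: point load 87 at a = 1.75: Pab(L + b)/(6LEI) = 233.1/EI
  relative rotation θ_0 = (204.4 + 233.1)/EI = 437.5/EI
A unit hogging moment at B produces rotation L₁/(3EI) + L₂/(3EI) = 5.3/EI.
Slope continuity at B: θ_0 = M_B·5.3/EI, so M_B = 437.5/5.3 = 82.55 kN·m (hogging).

M_B = 82.55 kN·m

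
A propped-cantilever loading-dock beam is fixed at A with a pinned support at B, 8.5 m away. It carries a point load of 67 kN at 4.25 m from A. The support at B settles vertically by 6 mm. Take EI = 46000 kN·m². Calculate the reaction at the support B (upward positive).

Release the roller at B. Primary structure: cantilever fixed at A.
Downward deflection at the released point B due to the loads:
  point load 67 at a = 4.25: Pa²(3L − a)/(6EI) = 4286/EI
Flexibility coefficient — unit upward force at B: δ_{BB} = L³/(3EI) = 204.7/EI.
With EI = 46000 kN·m²: δ_0 = 0.093176 m and δ_{BB} = 0.00445 m/kN.
Compatibility — the beam at B must follow the support down by 0.006 m: δ_0 − R_B·δ_{BB} = 0.006, so R_B = (0.093176 − 0.006)/0.00445 = 19.59 kN.

R_B = 19.59 kN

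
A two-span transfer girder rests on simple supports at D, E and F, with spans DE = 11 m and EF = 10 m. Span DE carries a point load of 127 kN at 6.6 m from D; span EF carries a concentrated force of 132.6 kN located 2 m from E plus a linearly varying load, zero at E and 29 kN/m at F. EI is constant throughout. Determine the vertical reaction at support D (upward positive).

R_D = 22.44 kN

Release continuity at E by inserting a hinge; the redundant is the internal moment M_E. The primary structure is two simply-supported spans DE and EF.
Discontinuity in slope at E on the released structure — sum the simple-span end rotations:
  span DE: point load 127 at a = 6.6: Pab(L + a)/(6LEI) = 983.5/EI
  span EF: point load 132.6 at a = 2: Pab(L + b)/(6LEI) = 636.5/EI
  span EF: triangular load, peak 29: 7w₀L³/(360EI) = 563.9/EI
  relative rotation θ_0 = (983.5 + 1200)/EI = 2184/EI
A unit hogging moment at E produces rotation L₁/(3EI) + L₂/(3EI) = 7/EI.
Compatibility: M_E·(L₁+L₂)/(3EI) = θ_0, giving M_E = 312 kN·m (hogging).
Span DE, ΣM about D with M_E applied at E: R_E^{DE}·11 = 838.2 + 312, so R_E^{DE} = 104.6 kN and R_D = 127 − 104.6 = 22.44 kN.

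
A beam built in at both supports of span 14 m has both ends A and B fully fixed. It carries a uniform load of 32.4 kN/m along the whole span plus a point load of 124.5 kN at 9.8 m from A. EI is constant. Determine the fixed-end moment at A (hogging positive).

Take the two fixed-end moments M_A, M_B as redundants; the released structure is the simple span AB.
Simple-span end rotations at A and B under the given loads:
  at A: UDL 32.4: wL³/(24EI) = 3704/EI
  at B: UDL 32.4: wL³/(24EI) = 3704/EI
  at A: point load 124.5 at a = 9.8: Pab(L + b)/(6LEI) = 1110/EI
  at B: point load 124.5 at a = 9.8: Pab(L + a)/(6LEI) = 1452/EI
  θ_A0 = 4815/EI,  θ_B0 = 5156/EI
Flexibility coefficients: a unit moment at one end gives L/(3EI) there and L/(6EI) at the far end, so f₁₁ = f₂₂ = 4.667/EI and f₁₂ = f₂₁ = 2.333/EI.
Compatibility — zero rotation at each built-in end:
  4.667 M_A + 2.333 M_B = 4815
  2.333 M_A + 4.667 M_B = 5156
Solving the pair gives M_A = 639 kN·m and M_B = 785.4 kN·m (hogging).

M_A = 639 kN·m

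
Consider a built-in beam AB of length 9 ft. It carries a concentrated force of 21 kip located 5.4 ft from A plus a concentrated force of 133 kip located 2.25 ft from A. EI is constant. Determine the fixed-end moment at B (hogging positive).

Take the two fixed-end moments M_A, M_B as redundants; the released structure is the simple span AB.
On the primary (simply-supported) span, the end slopes from the loading are:
  at A: point load 21 at a = 5.4: Pab(L + b)/(6LEI) = 95.26/EI
  at B: point load 21 at a = 5.4: Pab(L + a)/(6LEI) = 108.9/EI
  at A: point load 133 at a = 2.25: Pab(L + b)/(6LEI) = 589.1/EI
  at B: point load 133 at a = 2.25: Pab(L + a)/(6LEI) = 420.8/EI
  θ_A0 = 684.4/EI,  θ_B0 = 529.7/EI
Flexibility coefficients: a unit moment at one end gives L/(3EI) there and L/(6EI) at the far end, so f₁₁ = f₂₂ = 3/EI and f₁₂ = f₂₁ = 1.5/EI.
Compatibility — zero rotation at each built-in end:
  3 M_A + 1.5 M_B = 684.4
  1.5 M_A + 3 M_B = 529.7
Solving the pair gives M_A = 186.5 kip·ft and M_B = 83.33 kip·ft (hogging).

M_B = 83.33 kip·ft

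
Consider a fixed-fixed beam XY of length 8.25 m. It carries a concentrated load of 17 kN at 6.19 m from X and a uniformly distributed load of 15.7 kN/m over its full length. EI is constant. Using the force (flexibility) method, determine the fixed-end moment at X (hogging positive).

Release both end moments; the primary structure is a simply-supported span XY with redundants M_X and M_Y.
On the primary (simply-supported) span, the end slopes from the loading are:
  at X: point load 17 at a = 6.19: Pab(L + b)/(6LEI) = 45.15/EI
  at Y: point load 17 at a = 6.19: Pab(L + a)/(6LEI) = 63.24/EI
  at X: UDL 15.7: wL³/(24EI) = 367.3/EI
  at Y: UDL 15.7: wL³/(24EI) = 367.3/EI
  θ_X0 = 412.5/EI,  θ_Y0 = 430.6/EI
Flexibility coefficients: a unit moment at one end gives L/(3EI) there and L/(6EI) at the far end, so f₁₁ = f₂₂ = 2.75/EI and f₁₂ = f₂₁ = 1.375/EI.
Compatibility — zero rotation at each built-in end:
  2.75 M_X + 1.375 M_Y = 412.5
  1.375 M_X + 2.75 M_Y = 430.6
Solving the pair gives M_X = 95.61 kN·m and M_Y = 108.8 kN·m (hogging).

M_X = 95.61 kN·m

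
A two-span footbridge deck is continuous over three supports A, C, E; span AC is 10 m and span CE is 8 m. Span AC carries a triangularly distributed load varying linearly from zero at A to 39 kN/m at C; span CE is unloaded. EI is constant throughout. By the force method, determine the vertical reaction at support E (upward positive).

Release continuity at C by inserting a hinge; the redundant is the internal moment M_C. The primary structure is two simply-supported spans AC and CE.
Rotations at C on the released spans (each span's end-slope, ×1/EI):
  span AC: triangular load, peak 39: w₀L³/(45EI) = 866.7/EI
  relative rotation θ_0 = (866.7 + 0)/EI = 866.7/EI
A unit hogging moment at C produces rotation L₁/(3EI) + L₂/(3EI) = 6/EI.
Compatibility: M_C·(L₁+L₂)/(3EI) = θ_0, giving M_C = 144.4 kN·m (hogging).
Span CE, ΣM about E: R_C^{CE}·8 = 0 + 144.4, so R_C^{CE} = 18.06 kN and R_E = 0 − 18.06 = -18.06 kN.

R_E = -18.06 kN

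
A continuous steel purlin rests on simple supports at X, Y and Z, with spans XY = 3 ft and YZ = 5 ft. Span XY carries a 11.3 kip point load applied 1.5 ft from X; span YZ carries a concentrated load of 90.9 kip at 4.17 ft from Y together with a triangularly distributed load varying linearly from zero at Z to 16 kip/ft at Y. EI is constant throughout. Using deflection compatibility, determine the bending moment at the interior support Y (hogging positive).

Insert a hinge at Y; M_Y is the redundant, and each span becomes simply supported.
Discontinuity in slope at Y on the released structure — sum the simple-span end rotations:
  span XY: point load 11.3 at a = 1.5: Pab(L + a)/(6LEI) = 6.356/EI
  span YZ: point load 90.9 at a = 4.17: Pab(L + b)/(6LEI) = 61.14/EI
  span YZ: triangular load, peak 16: w₀L³/(45EI) = 44.44/EI
  relative rotation θ_0 = (6.356 + 105.6)/EI = 111.9/EI
A unit hogging moment at Y produces rotation L₁/(3EI) + L₂/(3EI) = 2.667/EI.
Compatibility: M_Y·(L₁+L₂)/(3EI) = θ_0, giving M_Y = 41.98 kip·ft (hogging).

M_Y = 41.98 kip·ft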